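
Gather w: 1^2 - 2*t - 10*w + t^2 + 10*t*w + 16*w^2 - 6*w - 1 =t^2 - 2*t + 16*w^2 + w*(10*t - 16)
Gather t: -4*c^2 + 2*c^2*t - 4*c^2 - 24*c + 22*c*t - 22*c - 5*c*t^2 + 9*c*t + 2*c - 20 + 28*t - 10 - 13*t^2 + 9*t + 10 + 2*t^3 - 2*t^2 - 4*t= -8*c^2 - 44*c + 2*t^3 + t^2*(-5*c - 15) + t*(2*c^2 + 31*c + 33) - 20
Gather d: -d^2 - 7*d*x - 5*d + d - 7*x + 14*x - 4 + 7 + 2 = -d^2 + d*(-7*x - 4) + 7*x + 5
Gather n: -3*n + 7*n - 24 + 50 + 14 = 4*n + 40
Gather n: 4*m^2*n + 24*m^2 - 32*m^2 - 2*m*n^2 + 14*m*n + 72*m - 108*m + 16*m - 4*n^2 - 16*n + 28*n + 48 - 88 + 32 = -8*m^2 - 20*m + n^2*(-2*m - 4) + n*(4*m^2 + 14*m + 12) - 8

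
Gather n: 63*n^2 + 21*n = 63*n^2 + 21*n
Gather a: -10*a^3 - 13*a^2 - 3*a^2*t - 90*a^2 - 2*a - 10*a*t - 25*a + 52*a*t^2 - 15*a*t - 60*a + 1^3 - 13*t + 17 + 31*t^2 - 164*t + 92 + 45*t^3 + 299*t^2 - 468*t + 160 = -10*a^3 + a^2*(-3*t - 103) + a*(52*t^2 - 25*t - 87) + 45*t^3 + 330*t^2 - 645*t + 270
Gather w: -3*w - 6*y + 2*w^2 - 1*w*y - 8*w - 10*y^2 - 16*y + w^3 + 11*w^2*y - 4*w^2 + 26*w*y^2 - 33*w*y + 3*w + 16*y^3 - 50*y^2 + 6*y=w^3 + w^2*(11*y - 2) + w*(26*y^2 - 34*y - 8) + 16*y^3 - 60*y^2 - 16*y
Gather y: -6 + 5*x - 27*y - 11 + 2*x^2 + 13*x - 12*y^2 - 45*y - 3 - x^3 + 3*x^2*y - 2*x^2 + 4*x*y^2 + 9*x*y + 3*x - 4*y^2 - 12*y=-x^3 + 21*x + y^2*(4*x - 16) + y*(3*x^2 + 9*x - 84) - 20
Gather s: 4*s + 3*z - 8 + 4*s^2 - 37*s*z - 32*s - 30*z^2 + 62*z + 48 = 4*s^2 + s*(-37*z - 28) - 30*z^2 + 65*z + 40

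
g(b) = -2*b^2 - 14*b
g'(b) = -4*b - 14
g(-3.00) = 24.00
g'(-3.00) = -2.00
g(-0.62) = 7.91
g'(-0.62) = -11.52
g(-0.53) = 6.86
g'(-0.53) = -11.88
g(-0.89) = 10.88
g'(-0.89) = -10.44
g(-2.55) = 22.70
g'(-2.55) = -3.80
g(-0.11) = 1.52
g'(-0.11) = -13.56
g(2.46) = -46.54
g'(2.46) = -23.84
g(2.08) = -37.77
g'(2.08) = -22.32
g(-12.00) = -120.00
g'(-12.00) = 34.00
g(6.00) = -156.00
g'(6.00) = -38.00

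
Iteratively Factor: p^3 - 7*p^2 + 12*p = (p)*(p^2 - 7*p + 12) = p*(p - 3)*(p - 4)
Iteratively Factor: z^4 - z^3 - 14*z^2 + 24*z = (z - 2)*(z^3 + z^2 - 12*z) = (z - 2)*(z + 4)*(z^2 - 3*z) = z*(z - 2)*(z + 4)*(z - 3)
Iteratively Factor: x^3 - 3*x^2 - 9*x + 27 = (x - 3)*(x^2 - 9) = (x - 3)^2*(x + 3)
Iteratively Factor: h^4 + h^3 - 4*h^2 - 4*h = (h - 2)*(h^3 + 3*h^2 + 2*h) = (h - 2)*(h + 2)*(h^2 + h) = (h - 2)*(h + 1)*(h + 2)*(h)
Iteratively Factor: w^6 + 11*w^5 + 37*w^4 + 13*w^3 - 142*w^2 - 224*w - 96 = (w + 1)*(w^5 + 10*w^4 + 27*w^3 - 14*w^2 - 128*w - 96) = (w + 1)*(w + 3)*(w^4 + 7*w^3 + 6*w^2 - 32*w - 32) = (w - 2)*(w + 1)*(w + 3)*(w^3 + 9*w^2 + 24*w + 16) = (w - 2)*(w + 1)*(w + 3)*(w + 4)*(w^2 + 5*w + 4) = (w - 2)*(w + 1)*(w + 3)*(w + 4)^2*(w + 1)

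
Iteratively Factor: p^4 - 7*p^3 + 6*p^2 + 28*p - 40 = (p + 2)*(p^3 - 9*p^2 + 24*p - 20) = (p - 2)*(p + 2)*(p^2 - 7*p + 10) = (p - 5)*(p - 2)*(p + 2)*(p - 2)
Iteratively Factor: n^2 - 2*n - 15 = (n - 5)*(n + 3)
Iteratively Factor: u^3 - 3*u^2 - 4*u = (u)*(u^2 - 3*u - 4) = u*(u + 1)*(u - 4)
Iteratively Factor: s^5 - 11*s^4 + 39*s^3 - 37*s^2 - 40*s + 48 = (s - 1)*(s^4 - 10*s^3 + 29*s^2 - 8*s - 48) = (s - 3)*(s - 1)*(s^3 - 7*s^2 + 8*s + 16) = (s - 3)*(s - 1)*(s + 1)*(s^2 - 8*s + 16) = (s - 4)*(s - 3)*(s - 1)*(s + 1)*(s - 4)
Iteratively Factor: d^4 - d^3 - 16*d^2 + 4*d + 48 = (d + 2)*(d^3 - 3*d^2 - 10*d + 24) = (d - 2)*(d + 2)*(d^2 - d - 12) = (d - 4)*(d - 2)*(d + 2)*(d + 3)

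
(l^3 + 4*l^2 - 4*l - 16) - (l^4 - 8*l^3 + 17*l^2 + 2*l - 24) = -l^4 + 9*l^3 - 13*l^2 - 6*l + 8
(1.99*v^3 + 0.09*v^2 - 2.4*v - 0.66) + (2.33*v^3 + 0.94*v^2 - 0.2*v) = 4.32*v^3 + 1.03*v^2 - 2.6*v - 0.66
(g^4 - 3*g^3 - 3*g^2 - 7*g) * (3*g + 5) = 3*g^5 - 4*g^4 - 24*g^3 - 36*g^2 - 35*g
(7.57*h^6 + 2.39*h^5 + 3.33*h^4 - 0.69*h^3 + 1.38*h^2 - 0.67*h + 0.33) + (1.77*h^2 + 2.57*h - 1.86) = 7.57*h^6 + 2.39*h^5 + 3.33*h^4 - 0.69*h^3 + 3.15*h^2 + 1.9*h - 1.53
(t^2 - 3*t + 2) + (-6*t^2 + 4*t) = -5*t^2 + t + 2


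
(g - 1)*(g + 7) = g^2 + 6*g - 7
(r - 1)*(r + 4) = r^2 + 3*r - 4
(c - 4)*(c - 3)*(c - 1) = c^3 - 8*c^2 + 19*c - 12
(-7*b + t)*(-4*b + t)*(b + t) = 28*b^3 + 17*b^2*t - 10*b*t^2 + t^3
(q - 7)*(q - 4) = q^2 - 11*q + 28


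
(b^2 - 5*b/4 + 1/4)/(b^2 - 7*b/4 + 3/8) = 2*(b - 1)/(2*b - 3)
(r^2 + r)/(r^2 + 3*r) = (r + 1)/(r + 3)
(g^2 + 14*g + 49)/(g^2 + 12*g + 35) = (g + 7)/(g + 5)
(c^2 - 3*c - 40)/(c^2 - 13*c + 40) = (c + 5)/(c - 5)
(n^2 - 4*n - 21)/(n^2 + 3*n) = (n - 7)/n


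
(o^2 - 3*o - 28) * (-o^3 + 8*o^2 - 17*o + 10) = -o^5 + 11*o^4 - 13*o^3 - 163*o^2 + 446*o - 280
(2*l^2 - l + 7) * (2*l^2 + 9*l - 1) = 4*l^4 + 16*l^3 + 3*l^2 + 64*l - 7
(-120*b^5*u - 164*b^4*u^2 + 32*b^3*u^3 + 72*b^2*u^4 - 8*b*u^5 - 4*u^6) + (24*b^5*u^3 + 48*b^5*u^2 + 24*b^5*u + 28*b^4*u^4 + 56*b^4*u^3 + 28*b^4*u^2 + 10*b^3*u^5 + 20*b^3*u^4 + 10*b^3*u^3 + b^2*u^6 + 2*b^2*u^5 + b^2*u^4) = 24*b^5*u^3 + 48*b^5*u^2 - 96*b^5*u + 28*b^4*u^4 + 56*b^4*u^3 - 136*b^4*u^2 + 10*b^3*u^5 + 20*b^3*u^4 + 42*b^3*u^3 + b^2*u^6 + 2*b^2*u^5 + 73*b^2*u^4 - 8*b*u^5 - 4*u^6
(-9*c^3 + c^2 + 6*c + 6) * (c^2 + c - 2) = -9*c^5 - 8*c^4 + 25*c^3 + 10*c^2 - 6*c - 12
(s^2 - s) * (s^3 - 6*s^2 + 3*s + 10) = s^5 - 7*s^4 + 9*s^3 + 7*s^2 - 10*s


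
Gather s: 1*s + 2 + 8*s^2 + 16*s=8*s^2 + 17*s + 2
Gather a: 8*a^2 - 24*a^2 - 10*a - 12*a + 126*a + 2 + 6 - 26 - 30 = -16*a^2 + 104*a - 48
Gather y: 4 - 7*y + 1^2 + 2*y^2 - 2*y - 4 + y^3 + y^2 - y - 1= y^3 + 3*y^2 - 10*y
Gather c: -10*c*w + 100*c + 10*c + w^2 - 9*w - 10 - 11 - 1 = c*(110 - 10*w) + w^2 - 9*w - 22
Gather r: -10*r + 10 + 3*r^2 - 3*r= 3*r^2 - 13*r + 10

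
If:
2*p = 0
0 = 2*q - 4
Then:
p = 0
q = 2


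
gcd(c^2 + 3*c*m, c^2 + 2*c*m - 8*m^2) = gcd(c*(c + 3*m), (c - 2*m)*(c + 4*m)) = 1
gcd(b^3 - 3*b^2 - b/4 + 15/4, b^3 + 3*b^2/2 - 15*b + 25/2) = b - 5/2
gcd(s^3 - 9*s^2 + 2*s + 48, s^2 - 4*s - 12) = s + 2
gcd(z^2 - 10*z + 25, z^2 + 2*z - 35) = z - 5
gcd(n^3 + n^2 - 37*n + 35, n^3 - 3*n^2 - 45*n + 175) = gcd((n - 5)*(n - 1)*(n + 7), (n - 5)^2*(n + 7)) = n^2 + 2*n - 35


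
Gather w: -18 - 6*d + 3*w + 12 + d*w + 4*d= -2*d + w*(d + 3) - 6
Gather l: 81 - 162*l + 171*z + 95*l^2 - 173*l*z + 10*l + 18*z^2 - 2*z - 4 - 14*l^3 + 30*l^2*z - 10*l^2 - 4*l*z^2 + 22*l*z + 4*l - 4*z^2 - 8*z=-14*l^3 + l^2*(30*z + 85) + l*(-4*z^2 - 151*z - 148) + 14*z^2 + 161*z + 77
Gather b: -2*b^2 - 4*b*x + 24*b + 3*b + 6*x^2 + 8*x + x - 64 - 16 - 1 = -2*b^2 + b*(27 - 4*x) + 6*x^2 + 9*x - 81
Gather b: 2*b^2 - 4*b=2*b^2 - 4*b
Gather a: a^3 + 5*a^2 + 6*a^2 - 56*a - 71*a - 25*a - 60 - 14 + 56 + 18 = a^3 + 11*a^2 - 152*a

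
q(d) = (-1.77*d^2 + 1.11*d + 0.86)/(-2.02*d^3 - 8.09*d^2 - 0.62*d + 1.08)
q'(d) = (1.11 - 3.54*d)/(-2.02*d^3 - 8.09*d^2 - 0.62*d + 1.08) + (-1.77*d^2 + 1.11*d + 0.86)*(6.06*d^2 + 16.18*d + 0.62)/(-2.02*d^3 - 8.09*d^2 - 0.62*d + 1.08)^2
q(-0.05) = 0.73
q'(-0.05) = 1.06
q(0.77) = -0.13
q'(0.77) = 0.74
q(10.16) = 0.06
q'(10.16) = -0.00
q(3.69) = 0.09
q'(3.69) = -0.00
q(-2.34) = 0.72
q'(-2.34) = -0.41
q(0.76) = -0.14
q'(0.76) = 0.78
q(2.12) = 0.08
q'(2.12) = 0.02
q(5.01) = 0.08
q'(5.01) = -0.01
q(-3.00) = 1.20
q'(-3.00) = -1.28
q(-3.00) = 1.20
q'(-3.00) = -1.28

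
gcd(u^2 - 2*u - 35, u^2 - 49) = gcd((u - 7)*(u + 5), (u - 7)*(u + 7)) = u - 7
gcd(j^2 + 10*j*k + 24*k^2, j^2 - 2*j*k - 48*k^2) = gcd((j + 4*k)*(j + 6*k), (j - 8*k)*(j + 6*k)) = j + 6*k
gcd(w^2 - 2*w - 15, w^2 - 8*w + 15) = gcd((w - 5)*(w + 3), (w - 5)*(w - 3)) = w - 5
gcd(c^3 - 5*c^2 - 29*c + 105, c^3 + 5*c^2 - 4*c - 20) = c + 5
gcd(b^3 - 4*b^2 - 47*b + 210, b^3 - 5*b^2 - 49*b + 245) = b^2 + 2*b - 35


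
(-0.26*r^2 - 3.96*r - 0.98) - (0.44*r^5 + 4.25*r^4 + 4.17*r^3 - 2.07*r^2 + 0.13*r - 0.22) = -0.44*r^5 - 4.25*r^4 - 4.17*r^3 + 1.81*r^2 - 4.09*r - 0.76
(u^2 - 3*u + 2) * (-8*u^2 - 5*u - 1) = -8*u^4 + 19*u^3 - 2*u^2 - 7*u - 2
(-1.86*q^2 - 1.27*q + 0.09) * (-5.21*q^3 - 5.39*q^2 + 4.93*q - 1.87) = 9.6906*q^5 + 16.6421*q^4 - 2.7934*q^3 - 3.268*q^2 + 2.8186*q - 0.1683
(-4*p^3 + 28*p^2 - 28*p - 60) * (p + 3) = -4*p^4 + 16*p^3 + 56*p^2 - 144*p - 180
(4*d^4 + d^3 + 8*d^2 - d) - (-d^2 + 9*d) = 4*d^4 + d^3 + 9*d^2 - 10*d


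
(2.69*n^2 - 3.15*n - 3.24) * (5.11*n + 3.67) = 13.7459*n^3 - 6.2242*n^2 - 28.1169*n - 11.8908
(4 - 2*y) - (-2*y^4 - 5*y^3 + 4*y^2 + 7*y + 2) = 2*y^4 + 5*y^3 - 4*y^2 - 9*y + 2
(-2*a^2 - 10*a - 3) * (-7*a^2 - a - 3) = 14*a^4 + 72*a^3 + 37*a^2 + 33*a + 9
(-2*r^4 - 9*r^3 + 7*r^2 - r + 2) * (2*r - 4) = -4*r^5 - 10*r^4 + 50*r^3 - 30*r^2 + 8*r - 8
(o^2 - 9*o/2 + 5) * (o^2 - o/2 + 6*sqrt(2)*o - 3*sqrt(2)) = o^4 - 5*o^3 + 6*sqrt(2)*o^3 - 30*sqrt(2)*o^2 + 29*o^2/4 - 5*o/2 + 87*sqrt(2)*o/2 - 15*sqrt(2)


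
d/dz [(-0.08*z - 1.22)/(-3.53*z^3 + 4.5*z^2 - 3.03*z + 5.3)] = (-0.5648*z^3 - 12.5598*z^2 + 10.98*z - 4.1206)/(12.4609*z^6 - 31.77*z^5 + 41.6418*z^4 - 64.688*z^3 + 56.8809*z^2 - 32.118*z + 28.09)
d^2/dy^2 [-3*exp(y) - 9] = -3*exp(y)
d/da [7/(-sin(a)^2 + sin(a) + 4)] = 7*(2*sin(a) - 1)*cos(a)/(sin(a) + cos(a)^2 + 3)^2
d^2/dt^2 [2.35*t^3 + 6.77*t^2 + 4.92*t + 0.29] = 14.1*t + 13.54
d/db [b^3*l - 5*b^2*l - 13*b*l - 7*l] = l*(3*b^2 - 10*b - 13)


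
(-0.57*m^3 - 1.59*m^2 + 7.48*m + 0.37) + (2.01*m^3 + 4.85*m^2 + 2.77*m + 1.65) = 1.44*m^3 + 3.26*m^2 + 10.25*m + 2.02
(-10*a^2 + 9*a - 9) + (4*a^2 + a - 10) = -6*a^2 + 10*a - 19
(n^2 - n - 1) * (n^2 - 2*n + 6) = n^4 - 3*n^3 + 7*n^2 - 4*n - 6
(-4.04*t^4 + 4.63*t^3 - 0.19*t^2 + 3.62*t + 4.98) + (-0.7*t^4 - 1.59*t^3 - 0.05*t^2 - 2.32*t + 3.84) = -4.74*t^4 + 3.04*t^3 - 0.24*t^2 + 1.3*t + 8.82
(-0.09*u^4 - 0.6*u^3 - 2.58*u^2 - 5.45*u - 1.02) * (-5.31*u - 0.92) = 0.4779*u^5 + 3.2688*u^4 + 14.2518*u^3 + 31.3131*u^2 + 10.4302*u + 0.9384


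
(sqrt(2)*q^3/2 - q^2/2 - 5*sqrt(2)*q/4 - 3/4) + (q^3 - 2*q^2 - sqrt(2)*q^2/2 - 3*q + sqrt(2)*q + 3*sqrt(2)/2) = sqrt(2)*q^3/2 + q^3 - 5*q^2/2 - sqrt(2)*q^2/2 - 3*q - sqrt(2)*q/4 - 3/4 + 3*sqrt(2)/2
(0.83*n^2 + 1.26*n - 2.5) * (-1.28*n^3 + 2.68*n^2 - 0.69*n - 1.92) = -1.0624*n^5 + 0.6116*n^4 + 6.0041*n^3 - 9.163*n^2 - 0.6942*n + 4.8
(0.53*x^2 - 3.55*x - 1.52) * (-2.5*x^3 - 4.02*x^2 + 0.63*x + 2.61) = -1.325*x^5 + 6.7444*x^4 + 18.4049*x^3 + 5.2572*x^2 - 10.2231*x - 3.9672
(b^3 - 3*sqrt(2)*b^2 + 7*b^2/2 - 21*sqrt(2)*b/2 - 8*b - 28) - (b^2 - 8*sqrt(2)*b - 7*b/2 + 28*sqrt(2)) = b^3 - 3*sqrt(2)*b^2 + 5*b^2/2 - 9*b/2 - 5*sqrt(2)*b/2 - 28*sqrt(2) - 28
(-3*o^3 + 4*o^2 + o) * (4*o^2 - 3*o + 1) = -12*o^5 + 25*o^4 - 11*o^3 + o^2 + o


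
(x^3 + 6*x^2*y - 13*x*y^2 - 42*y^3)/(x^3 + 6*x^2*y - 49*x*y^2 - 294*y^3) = (x^2 - x*y - 6*y^2)/(x^2 - x*y - 42*y^2)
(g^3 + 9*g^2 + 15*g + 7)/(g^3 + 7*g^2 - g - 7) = (g + 1)/(g - 1)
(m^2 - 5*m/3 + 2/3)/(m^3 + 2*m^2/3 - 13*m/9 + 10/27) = 9*(m - 1)/(9*m^2 + 12*m - 5)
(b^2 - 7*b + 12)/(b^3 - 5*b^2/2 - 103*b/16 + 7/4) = 16*(b - 3)/(16*b^2 + 24*b - 7)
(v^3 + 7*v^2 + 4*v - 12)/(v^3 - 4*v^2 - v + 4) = (v^2 + 8*v + 12)/(v^2 - 3*v - 4)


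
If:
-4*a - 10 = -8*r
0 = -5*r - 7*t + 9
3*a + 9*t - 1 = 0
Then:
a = 71/6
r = 43/6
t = -23/6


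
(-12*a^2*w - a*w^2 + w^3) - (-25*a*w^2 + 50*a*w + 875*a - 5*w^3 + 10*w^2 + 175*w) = -12*a^2*w + 24*a*w^2 - 50*a*w - 875*a + 6*w^3 - 10*w^2 - 175*w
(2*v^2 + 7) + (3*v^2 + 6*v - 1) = 5*v^2 + 6*v + 6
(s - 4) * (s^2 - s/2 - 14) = s^3 - 9*s^2/2 - 12*s + 56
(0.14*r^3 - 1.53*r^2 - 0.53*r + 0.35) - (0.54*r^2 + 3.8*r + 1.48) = 0.14*r^3 - 2.07*r^2 - 4.33*r - 1.13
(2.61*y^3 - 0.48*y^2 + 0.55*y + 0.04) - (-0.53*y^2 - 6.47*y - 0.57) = 2.61*y^3 + 0.05*y^2 + 7.02*y + 0.61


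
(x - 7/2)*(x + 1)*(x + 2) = x^3 - x^2/2 - 17*x/2 - 7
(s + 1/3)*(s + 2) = s^2 + 7*s/3 + 2/3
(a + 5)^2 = a^2 + 10*a + 25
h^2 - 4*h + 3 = (h - 3)*(h - 1)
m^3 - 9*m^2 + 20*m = m*(m - 5)*(m - 4)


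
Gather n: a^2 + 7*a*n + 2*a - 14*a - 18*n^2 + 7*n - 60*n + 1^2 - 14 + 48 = a^2 - 12*a - 18*n^2 + n*(7*a - 53) + 35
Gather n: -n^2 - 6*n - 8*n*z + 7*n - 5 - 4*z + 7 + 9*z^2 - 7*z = -n^2 + n*(1 - 8*z) + 9*z^2 - 11*z + 2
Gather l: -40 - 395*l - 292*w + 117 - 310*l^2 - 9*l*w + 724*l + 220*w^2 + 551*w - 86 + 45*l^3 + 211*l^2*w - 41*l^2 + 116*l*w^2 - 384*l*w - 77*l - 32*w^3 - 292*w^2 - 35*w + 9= 45*l^3 + l^2*(211*w - 351) + l*(116*w^2 - 393*w + 252) - 32*w^3 - 72*w^2 + 224*w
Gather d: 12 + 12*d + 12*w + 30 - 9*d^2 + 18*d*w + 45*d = -9*d^2 + d*(18*w + 57) + 12*w + 42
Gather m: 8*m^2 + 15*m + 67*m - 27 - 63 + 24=8*m^2 + 82*m - 66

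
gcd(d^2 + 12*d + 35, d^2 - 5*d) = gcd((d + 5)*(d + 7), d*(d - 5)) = 1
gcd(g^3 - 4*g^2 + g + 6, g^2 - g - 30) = 1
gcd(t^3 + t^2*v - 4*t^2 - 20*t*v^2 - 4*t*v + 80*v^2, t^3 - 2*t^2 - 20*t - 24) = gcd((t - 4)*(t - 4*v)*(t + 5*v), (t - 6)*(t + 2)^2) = 1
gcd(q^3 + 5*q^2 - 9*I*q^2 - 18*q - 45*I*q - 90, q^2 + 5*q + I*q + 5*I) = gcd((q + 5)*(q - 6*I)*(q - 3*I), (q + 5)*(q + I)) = q + 5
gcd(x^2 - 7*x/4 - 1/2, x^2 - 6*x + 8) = x - 2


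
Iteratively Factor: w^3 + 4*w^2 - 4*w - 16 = (w + 2)*(w^2 + 2*w - 8) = (w + 2)*(w + 4)*(w - 2)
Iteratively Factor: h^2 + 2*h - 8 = (h + 4)*(h - 2)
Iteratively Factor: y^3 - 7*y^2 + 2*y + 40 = (y - 4)*(y^2 - 3*y - 10) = (y - 5)*(y - 4)*(y + 2)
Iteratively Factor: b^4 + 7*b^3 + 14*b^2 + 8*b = (b + 4)*(b^3 + 3*b^2 + 2*b) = (b + 1)*(b + 4)*(b^2 + 2*b) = b*(b + 1)*(b + 4)*(b + 2)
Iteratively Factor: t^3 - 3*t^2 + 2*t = (t - 2)*(t^2 - t) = t*(t - 2)*(t - 1)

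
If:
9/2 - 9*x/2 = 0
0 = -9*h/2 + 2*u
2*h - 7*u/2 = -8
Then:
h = 64/47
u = 144/47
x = 1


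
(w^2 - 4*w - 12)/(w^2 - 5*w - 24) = (-w^2 + 4*w + 12)/(-w^2 + 5*w + 24)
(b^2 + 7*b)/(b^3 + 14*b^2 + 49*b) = 1/(b + 7)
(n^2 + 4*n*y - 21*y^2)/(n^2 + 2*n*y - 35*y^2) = (-n + 3*y)/(-n + 5*y)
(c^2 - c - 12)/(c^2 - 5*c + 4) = (c + 3)/(c - 1)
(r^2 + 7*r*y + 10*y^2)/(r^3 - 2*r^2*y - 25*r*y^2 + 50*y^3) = (r + 2*y)/(r^2 - 7*r*y + 10*y^2)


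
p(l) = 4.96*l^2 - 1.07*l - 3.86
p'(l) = 9.92*l - 1.07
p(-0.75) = -0.27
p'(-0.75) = -8.51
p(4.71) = 101.13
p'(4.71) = 45.65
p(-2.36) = 26.29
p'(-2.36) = -24.48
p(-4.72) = 111.69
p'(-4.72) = -47.89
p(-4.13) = 85.16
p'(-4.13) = -42.04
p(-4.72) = 111.69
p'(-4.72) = -47.89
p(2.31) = 20.14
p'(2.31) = 21.85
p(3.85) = 65.54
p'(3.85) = 37.12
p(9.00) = 388.27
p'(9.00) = 88.21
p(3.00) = 37.57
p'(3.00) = 28.69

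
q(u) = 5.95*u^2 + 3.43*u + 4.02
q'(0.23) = 6.17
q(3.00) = 67.86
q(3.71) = 98.64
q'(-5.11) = -57.38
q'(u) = 11.9*u + 3.43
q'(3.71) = 47.58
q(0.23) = 5.12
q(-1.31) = 9.74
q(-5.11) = 141.86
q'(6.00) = 74.83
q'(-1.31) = -12.16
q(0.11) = 4.47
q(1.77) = 28.73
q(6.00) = 238.80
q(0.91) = 12.07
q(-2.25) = 26.42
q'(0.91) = 14.26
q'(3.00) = 39.13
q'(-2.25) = -23.34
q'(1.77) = 24.49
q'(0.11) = 4.74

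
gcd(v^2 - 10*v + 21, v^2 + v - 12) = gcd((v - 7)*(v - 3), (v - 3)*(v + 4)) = v - 3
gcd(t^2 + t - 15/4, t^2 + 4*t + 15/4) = t + 5/2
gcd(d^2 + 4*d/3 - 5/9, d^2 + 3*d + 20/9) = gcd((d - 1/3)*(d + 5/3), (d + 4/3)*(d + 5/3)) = d + 5/3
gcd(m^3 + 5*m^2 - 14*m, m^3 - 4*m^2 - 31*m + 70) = m - 2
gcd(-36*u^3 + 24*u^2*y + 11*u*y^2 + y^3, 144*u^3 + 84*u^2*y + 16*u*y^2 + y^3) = 36*u^2 + 12*u*y + y^2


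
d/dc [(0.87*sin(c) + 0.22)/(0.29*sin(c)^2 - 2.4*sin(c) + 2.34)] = (-0.2523*sin(c)^2 - 0.1276*sin(c) + 2.5638)*cos(c)/(0.0841*sin(c)^4 - 1.392*sin(c)^3 + 7.1172*sin(c)^2 - 11.232*sin(c) + 5.4756)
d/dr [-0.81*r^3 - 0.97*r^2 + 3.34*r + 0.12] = -2.43*r^2 - 1.94*r + 3.34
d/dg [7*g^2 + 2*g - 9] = 14*g + 2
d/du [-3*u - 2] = -3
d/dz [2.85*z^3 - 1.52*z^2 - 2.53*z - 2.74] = 8.55*z^2 - 3.04*z - 2.53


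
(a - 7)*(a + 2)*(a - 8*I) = a^3 - 5*a^2 - 8*I*a^2 - 14*a + 40*I*a + 112*I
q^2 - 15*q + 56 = (q - 8)*(q - 7)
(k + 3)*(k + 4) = k^2 + 7*k + 12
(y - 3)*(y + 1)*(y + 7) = y^3 + 5*y^2 - 17*y - 21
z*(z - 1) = z^2 - z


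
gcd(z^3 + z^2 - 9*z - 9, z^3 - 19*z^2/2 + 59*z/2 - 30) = z - 3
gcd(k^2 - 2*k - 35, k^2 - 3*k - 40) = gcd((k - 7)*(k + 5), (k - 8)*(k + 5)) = k + 5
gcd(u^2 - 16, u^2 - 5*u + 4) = u - 4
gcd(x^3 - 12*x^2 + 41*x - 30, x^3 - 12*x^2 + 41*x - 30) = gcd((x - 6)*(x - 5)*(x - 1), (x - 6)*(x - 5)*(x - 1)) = x^3 - 12*x^2 + 41*x - 30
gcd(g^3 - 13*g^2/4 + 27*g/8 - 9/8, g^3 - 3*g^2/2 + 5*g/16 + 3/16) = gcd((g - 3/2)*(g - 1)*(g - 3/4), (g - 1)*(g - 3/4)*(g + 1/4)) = g^2 - 7*g/4 + 3/4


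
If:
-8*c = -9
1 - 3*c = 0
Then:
No Solution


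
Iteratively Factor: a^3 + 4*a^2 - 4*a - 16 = (a - 2)*(a^2 + 6*a + 8) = (a - 2)*(a + 2)*(a + 4)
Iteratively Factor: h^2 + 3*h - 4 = (h - 1)*(h + 4)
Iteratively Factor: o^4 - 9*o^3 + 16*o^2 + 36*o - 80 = (o - 2)*(o^3 - 7*o^2 + 2*o + 40) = (o - 2)*(o + 2)*(o^2 - 9*o + 20) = (o - 5)*(o - 2)*(o + 2)*(o - 4)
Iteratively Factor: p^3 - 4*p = (p)*(p^2 - 4) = p*(p - 2)*(p + 2)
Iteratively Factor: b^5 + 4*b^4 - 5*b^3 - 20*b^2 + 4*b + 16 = (b + 1)*(b^4 + 3*b^3 - 8*b^2 - 12*b + 16) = (b - 1)*(b + 1)*(b^3 + 4*b^2 - 4*b - 16) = (b - 1)*(b + 1)*(b + 2)*(b^2 + 2*b - 8) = (b - 1)*(b + 1)*(b + 2)*(b + 4)*(b - 2)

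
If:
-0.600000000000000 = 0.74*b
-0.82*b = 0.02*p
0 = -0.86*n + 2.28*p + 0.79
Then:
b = -0.81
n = 89.05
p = 33.24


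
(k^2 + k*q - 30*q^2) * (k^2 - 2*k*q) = k^4 - k^3*q - 32*k^2*q^2 + 60*k*q^3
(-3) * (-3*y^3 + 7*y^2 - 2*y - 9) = 9*y^3 - 21*y^2 + 6*y + 27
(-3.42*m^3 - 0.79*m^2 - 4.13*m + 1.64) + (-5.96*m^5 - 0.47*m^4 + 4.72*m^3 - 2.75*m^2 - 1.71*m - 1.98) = -5.96*m^5 - 0.47*m^4 + 1.3*m^3 - 3.54*m^2 - 5.84*m - 0.34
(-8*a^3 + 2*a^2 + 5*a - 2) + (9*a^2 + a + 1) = -8*a^3 + 11*a^2 + 6*a - 1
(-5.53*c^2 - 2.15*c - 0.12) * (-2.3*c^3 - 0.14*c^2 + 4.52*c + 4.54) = 12.719*c^5 + 5.7192*c^4 - 24.4186*c^3 - 34.8074*c^2 - 10.3034*c - 0.5448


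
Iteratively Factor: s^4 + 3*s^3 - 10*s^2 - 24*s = (s + 4)*(s^3 - s^2 - 6*s) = s*(s + 4)*(s^2 - s - 6) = s*(s + 2)*(s + 4)*(s - 3)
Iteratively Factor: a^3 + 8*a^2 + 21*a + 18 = (a + 2)*(a^2 + 6*a + 9) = (a + 2)*(a + 3)*(a + 3)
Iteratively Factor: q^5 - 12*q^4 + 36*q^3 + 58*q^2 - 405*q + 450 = (q - 2)*(q^4 - 10*q^3 + 16*q^2 + 90*q - 225) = (q - 3)*(q - 2)*(q^3 - 7*q^2 - 5*q + 75) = (q - 3)*(q - 2)*(q + 3)*(q^2 - 10*q + 25) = (q - 5)*(q - 3)*(q - 2)*(q + 3)*(q - 5)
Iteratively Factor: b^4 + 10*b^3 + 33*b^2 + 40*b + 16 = (b + 1)*(b^3 + 9*b^2 + 24*b + 16) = (b + 1)*(b + 4)*(b^2 + 5*b + 4) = (b + 1)*(b + 4)^2*(b + 1)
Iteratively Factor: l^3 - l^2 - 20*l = (l)*(l^2 - l - 20) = l*(l + 4)*(l - 5)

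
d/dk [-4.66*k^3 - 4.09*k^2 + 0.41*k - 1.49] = -13.98*k^2 - 8.18*k + 0.41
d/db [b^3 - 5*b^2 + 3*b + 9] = 3*b^2 - 10*b + 3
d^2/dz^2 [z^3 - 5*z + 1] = 6*z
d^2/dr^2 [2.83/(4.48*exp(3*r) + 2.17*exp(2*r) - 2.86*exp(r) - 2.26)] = ((-114.1056*exp(2*r) - 24.5644*exp(r) + 8.0938)*(4.48*exp(3*r) + 2.17*exp(2*r) - 2.86*exp(r) - 2.26) + 2.83*(13.44*exp(2*r) + 4.34*exp(r) - 2.86)*(26.88*exp(2*r) + 8.68*exp(r) - 5.72)*exp(r))*exp(r)/(4.48*exp(3*r) + 2.17*exp(2*r) - 2.86*exp(r) - 2.26)^3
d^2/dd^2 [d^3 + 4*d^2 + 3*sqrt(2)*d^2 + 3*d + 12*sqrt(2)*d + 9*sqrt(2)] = 6*d + 8 + 6*sqrt(2)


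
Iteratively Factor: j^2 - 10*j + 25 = (j - 5)*(j - 5)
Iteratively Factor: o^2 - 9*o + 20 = (o - 4)*(o - 5)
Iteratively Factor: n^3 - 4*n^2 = (n)*(n^2 - 4*n) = n*(n - 4)*(n)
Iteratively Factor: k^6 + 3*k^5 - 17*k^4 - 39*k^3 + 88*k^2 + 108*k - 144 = (k + 4)*(k^5 - k^4 - 13*k^3 + 13*k^2 + 36*k - 36) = (k - 1)*(k + 4)*(k^4 - 13*k^2 + 36) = (k - 1)*(k + 2)*(k + 4)*(k^3 - 2*k^2 - 9*k + 18) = (k - 3)*(k - 1)*(k + 2)*(k + 4)*(k^2 + k - 6) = (k - 3)*(k - 2)*(k - 1)*(k + 2)*(k + 4)*(k + 3)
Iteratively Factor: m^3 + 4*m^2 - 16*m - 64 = (m + 4)*(m^2 - 16) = (m + 4)^2*(m - 4)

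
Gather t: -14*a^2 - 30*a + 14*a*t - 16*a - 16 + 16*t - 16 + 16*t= -14*a^2 - 46*a + t*(14*a + 32) - 32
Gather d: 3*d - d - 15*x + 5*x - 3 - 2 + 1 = 2*d - 10*x - 4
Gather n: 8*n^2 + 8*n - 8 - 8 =8*n^2 + 8*n - 16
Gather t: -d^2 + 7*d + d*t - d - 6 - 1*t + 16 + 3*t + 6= -d^2 + 6*d + t*(d + 2) + 16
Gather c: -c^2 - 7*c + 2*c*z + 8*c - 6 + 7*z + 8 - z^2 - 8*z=-c^2 + c*(2*z + 1) - z^2 - z + 2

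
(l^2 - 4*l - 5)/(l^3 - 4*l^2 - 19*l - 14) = (l - 5)/(l^2 - 5*l - 14)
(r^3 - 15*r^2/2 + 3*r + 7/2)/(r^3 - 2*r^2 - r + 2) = (r^2 - 13*r/2 - 7/2)/(r^2 - r - 2)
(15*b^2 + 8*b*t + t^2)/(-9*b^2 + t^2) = (5*b + t)/(-3*b + t)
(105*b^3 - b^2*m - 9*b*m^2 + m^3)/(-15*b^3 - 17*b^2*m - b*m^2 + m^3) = (-7*b + m)/(b + m)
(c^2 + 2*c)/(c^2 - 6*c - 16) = c/(c - 8)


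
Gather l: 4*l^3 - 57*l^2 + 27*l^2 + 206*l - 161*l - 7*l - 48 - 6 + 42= 4*l^3 - 30*l^2 + 38*l - 12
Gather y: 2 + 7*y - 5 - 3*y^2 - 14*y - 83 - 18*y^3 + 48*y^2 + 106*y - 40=-18*y^3 + 45*y^2 + 99*y - 126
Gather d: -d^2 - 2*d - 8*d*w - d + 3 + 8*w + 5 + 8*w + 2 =-d^2 + d*(-8*w - 3) + 16*w + 10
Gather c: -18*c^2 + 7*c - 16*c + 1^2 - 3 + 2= -18*c^2 - 9*c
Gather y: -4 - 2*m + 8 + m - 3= 1 - m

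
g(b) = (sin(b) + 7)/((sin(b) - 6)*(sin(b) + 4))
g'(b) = cos(b)/((sin(b) - 6)*(sin(b) + 4)) - (sin(b) + 7)*cos(b)/((sin(b) - 6)*(sin(b) + 4)^2) - (sin(b) + 7)*cos(b)/((sin(b) - 6)^2*(sin(b) + 4)) = (-14*sin(b) + cos(b)^2 - 11)*cos(b)/((sin(b) - 6)^2*(sin(b) + 4)^2)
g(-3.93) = -0.31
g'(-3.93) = 0.02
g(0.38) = -0.30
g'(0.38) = -0.02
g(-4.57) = -0.32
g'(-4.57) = 0.01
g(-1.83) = -0.29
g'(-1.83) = -0.00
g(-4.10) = -0.31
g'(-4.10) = 0.02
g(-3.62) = -0.30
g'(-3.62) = 0.02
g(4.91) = -0.29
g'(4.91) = 0.00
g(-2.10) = -0.29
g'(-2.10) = -0.00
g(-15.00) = -0.29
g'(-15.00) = 0.00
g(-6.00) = -0.30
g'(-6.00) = -0.02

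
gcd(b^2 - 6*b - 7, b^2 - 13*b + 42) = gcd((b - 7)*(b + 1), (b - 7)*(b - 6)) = b - 7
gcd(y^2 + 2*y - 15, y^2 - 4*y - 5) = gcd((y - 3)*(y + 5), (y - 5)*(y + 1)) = 1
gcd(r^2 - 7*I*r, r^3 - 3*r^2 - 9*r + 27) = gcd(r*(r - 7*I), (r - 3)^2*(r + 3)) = 1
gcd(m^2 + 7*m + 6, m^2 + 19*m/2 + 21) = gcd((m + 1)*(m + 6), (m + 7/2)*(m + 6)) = m + 6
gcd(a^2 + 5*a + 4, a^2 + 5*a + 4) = a^2 + 5*a + 4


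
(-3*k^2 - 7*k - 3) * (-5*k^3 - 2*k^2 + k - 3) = 15*k^5 + 41*k^4 + 26*k^3 + 8*k^2 + 18*k + 9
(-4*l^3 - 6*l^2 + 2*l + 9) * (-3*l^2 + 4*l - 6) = 12*l^5 + 2*l^4 - 6*l^3 + 17*l^2 + 24*l - 54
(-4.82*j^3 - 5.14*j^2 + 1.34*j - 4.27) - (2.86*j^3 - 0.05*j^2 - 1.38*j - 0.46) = -7.68*j^3 - 5.09*j^2 + 2.72*j - 3.81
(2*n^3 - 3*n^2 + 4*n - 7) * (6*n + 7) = 12*n^4 - 4*n^3 + 3*n^2 - 14*n - 49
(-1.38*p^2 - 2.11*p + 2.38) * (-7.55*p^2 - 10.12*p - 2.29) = 10.419*p^4 + 29.8961*p^3 + 6.5444*p^2 - 19.2537*p - 5.4502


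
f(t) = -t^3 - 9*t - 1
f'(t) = -3*t^2 - 9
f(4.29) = -118.56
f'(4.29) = -64.21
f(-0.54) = 4.02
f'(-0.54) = -9.87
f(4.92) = -164.38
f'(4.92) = -81.62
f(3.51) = -75.83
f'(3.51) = -45.96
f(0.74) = -8.07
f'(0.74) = -10.64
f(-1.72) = 19.57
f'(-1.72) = -17.88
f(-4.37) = 121.78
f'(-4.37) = -66.29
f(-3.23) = 61.77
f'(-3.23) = -40.30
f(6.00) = -271.00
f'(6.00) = -117.00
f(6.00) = -271.00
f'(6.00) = -117.00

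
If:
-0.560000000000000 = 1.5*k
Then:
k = -0.37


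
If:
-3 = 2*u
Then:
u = -3/2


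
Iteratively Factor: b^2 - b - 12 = (b + 3)*(b - 4)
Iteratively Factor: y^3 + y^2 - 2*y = (y - 1)*(y^2 + 2*y) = (y - 1)*(y + 2)*(y)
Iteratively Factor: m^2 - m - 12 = (m - 4)*(m + 3)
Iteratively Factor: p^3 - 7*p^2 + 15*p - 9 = (p - 3)*(p^2 - 4*p + 3) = (p - 3)*(p - 1)*(p - 3)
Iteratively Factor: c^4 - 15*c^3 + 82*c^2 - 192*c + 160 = (c - 4)*(c^3 - 11*c^2 + 38*c - 40) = (c - 5)*(c - 4)*(c^2 - 6*c + 8) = (c - 5)*(c - 4)^2*(c - 2)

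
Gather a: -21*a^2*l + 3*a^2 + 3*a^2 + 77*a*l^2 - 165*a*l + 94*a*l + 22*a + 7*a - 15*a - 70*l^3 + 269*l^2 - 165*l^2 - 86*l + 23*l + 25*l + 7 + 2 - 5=a^2*(6 - 21*l) + a*(77*l^2 - 71*l + 14) - 70*l^3 + 104*l^2 - 38*l + 4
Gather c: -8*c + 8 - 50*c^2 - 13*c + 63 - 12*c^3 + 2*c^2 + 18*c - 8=-12*c^3 - 48*c^2 - 3*c + 63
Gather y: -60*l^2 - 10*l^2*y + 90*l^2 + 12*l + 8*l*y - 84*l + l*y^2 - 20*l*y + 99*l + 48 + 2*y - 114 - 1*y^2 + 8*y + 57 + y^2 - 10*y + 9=30*l^2 + l*y^2 + 27*l + y*(-10*l^2 - 12*l)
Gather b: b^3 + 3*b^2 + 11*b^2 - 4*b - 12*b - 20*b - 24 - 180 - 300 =b^3 + 14*b^2 - 36*b - 504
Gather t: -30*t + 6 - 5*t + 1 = 7 - 35*t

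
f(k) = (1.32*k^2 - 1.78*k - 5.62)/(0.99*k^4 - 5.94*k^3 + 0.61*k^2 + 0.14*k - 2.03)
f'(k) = (2.64*k - 1.78)/(0.99*k^4 - 5.94*k^3 + 0.61*k^2 + 0.14*k - 2.03) + (1.32*k^2 - 1.78*k - 5.62)*(-3.96*k^3 + 17.82*k^2 - 1.22*k - 0.14)/(0.99*k^4 - 5.94*k^3 + 0.61*k^2 + 0.14*k - 2.03)^2 = (-2.6136*k^5 + 13.1274*k^4 + 1.1088*k^3 - 98.8778*k^2 + 1.4972*k + 4.4002)/(0.9801*k^8 - 11.7612*k^7 + 36.4914*k^6 - 6.9696*k^5 - 5.3105*k^4 + 24.2872*k^3 - 2.457*k^2 - 0.5684*k + 4.1209)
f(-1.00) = -0.47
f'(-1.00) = -2.82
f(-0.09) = 2.68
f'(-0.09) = 0.84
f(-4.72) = 0.03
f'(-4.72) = 0.01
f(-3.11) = 0.05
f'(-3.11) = 0.01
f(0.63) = 2.05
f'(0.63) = -3.47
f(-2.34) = 0.05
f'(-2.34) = 0.00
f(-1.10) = -0.26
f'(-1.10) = -1.52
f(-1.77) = 0.04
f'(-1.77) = -0.08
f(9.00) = 0.04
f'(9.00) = -0.02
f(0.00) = 2.77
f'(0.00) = 1.07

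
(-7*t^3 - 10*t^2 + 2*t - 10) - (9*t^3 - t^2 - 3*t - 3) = -16*t^3 - 9*t^2 + 5*t - 7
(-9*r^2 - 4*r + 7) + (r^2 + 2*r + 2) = -8*r^2 - 2*r + 9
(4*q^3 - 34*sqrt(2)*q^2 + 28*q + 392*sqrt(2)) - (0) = 4*q^3 - 34*sqrt(2)*q^2 + 28*q + 392*sqrt(2)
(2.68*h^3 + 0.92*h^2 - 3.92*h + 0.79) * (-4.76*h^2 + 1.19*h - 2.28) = -12.7568*h^5 - 1.19*h^4 + 13.6436*h^3 - 10.5228*h^2 + 9.8777*h - 1.8012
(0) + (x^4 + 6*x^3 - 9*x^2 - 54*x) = x^4 + 6*x^3 - 9*x^2 - 54*x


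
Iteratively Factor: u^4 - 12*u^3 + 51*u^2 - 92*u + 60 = (u - 3)*(u^3 - 9*u^2 + 24*u - 20) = (u - 3)*(u - 2)*(u^2 - 7*u + 10) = (u - 3)*(u - 2)^2*(u - 5)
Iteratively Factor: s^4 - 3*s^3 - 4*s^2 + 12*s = (s - 3)*(s^3 - 4*s) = (s - 3)*(s + 2)*(s^2 - 2*s) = (s - 3)*(s - 2)*(s + 2)*(s)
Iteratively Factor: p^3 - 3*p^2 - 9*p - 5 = (p + 1)*(p^2 - 4*p - 5) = (p - 5)*(p + 1)*(p + 1)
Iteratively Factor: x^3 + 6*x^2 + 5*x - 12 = (x + 4)*(x^2 + 2*x - 3) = (x + 3)*(x + 4)*(x - 1)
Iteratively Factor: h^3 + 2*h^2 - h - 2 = (h + 2)*(h^2 - 1) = (h - 1)*(h + 2)*(h + 1)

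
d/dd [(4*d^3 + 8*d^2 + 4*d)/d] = 8*d + 8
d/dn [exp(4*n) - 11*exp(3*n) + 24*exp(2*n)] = (4*exp(2*n) - 33*exp(n) + 48)*exp(2*n)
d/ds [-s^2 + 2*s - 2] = 2 - 2*s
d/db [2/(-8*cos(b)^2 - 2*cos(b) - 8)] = -(8*cos(b) + 1)*sin(b)/(4*cos(b)^2 + cos(b) + 4)^2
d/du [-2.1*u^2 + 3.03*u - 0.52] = 3.03 - 4.2*u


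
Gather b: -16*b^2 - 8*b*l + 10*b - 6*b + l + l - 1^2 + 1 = -16*b^2 + b*(4 - 8*l) + 2*l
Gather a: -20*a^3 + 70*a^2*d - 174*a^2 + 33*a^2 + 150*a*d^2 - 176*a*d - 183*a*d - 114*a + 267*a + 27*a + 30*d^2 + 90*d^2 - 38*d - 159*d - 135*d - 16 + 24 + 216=-20*a^3 + a^2*(70*d - 141) + a*(150*d^2 - 359*d + 180) + 120*d^2 - 332*d + 224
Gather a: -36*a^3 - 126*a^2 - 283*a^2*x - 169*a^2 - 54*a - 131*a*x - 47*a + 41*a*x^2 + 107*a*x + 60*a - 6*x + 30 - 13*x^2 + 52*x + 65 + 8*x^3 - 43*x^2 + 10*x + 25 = -36*a^3 + a^2*(-283*x - 295) + a*(41*x^2 - 24*x - 41) + 8*x^3 - 56*x^2 + 56*x + 120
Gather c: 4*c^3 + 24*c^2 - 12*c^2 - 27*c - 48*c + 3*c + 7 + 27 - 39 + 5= 4*c^3 + 12*c^2 - 72*c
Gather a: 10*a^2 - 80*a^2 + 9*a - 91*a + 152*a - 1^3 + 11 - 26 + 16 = -70*a^2 + 70*a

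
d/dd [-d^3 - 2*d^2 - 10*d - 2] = -3*d^2 - 4*d - 10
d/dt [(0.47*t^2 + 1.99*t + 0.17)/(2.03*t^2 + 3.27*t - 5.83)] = (-2.5028*t^2 - 6.1704*t - 12.1576)/(4.1209*t^4 + 13.2762*t^3 - 12.9769*t^2 - 38.1282*t + 33.9889)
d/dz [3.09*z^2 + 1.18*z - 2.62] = 6.18*z + 1.18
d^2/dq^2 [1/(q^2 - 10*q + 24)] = 2*(-q^2 + 10*q + 4*(q - 5)^2 - 24)/(q^2 - 10*q + 24)^3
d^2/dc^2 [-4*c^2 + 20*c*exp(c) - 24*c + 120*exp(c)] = 20*c*exp(c) + 160*exp(c) - 8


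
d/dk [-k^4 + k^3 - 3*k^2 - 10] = k*(-4*k^2 + 3*k - 6)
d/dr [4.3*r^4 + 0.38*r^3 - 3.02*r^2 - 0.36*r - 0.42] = 17.2*r^3 + 1.14*r^2 - 6.04*r - 0.36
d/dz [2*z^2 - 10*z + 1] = 4*z - 10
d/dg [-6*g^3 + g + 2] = 1 - 18*g^2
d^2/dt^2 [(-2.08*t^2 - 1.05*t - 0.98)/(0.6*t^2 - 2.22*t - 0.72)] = (-8.88178419700125e-16*t^4 - 6.29712*t^3 - 7.50816*t^2 + 5.11056*t - 9.306288)/(0.216*t^6 - 2.3976*t^5 + 8.09352*t^4 - 5.186808*t^3 - 9.712224*t^2 - 3.452544*t - 0.373248)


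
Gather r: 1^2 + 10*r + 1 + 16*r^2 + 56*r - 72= 16*r^2 + 66*r - 70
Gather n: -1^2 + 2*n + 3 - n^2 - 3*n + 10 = -n^2 - n + 12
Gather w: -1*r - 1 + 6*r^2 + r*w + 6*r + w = 6*r^2 + 5*r + w*(r + 1) - 1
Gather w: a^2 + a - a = a^2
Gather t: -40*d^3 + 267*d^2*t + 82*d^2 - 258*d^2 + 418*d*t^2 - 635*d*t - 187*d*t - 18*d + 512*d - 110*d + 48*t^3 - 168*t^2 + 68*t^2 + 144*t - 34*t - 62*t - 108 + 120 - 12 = -40*d^3 - 176*d^2 + 384*d + 48*t^3 + t^2*(418*d - 100) + t*(267*d^2 - 822*d + 48)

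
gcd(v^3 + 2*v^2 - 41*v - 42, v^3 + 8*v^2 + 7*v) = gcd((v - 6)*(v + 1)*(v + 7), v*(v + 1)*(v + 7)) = v^2 + 8*v + 7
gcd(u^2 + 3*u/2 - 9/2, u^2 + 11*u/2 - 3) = 1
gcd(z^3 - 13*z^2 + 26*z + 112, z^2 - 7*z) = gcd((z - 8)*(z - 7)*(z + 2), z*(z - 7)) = z - 7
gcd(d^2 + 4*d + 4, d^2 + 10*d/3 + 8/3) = d + 2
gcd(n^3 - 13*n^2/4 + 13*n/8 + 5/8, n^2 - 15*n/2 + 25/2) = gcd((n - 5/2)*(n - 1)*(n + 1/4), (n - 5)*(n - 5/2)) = n - 5/2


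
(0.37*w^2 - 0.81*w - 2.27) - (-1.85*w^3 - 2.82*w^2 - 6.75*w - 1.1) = 1.85*w^3 + 3.19*w^2 + 5.94*w - 1.17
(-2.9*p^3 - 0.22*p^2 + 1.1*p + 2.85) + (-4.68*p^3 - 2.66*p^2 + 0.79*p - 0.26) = -7.58*p^3 - 2.88*p^2 + 1.89*p + 2.59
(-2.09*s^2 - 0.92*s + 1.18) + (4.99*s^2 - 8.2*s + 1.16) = 2.9*s^2 - 9.12*s + 2.34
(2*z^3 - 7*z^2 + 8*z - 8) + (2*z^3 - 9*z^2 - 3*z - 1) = 4*z^3 - 16*z^2 + 5*z - 9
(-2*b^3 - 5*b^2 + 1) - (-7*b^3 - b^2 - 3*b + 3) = 5*b^3 - 4*b^2 + 3*b - 2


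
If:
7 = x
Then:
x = 7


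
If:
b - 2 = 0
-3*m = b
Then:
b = 2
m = -2/3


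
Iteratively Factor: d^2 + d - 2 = (d + 2)*(d - 1)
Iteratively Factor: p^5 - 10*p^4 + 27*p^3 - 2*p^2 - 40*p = (p + 1)*(p^4 - 11*p^3 + 38*p^2 - 40*p) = p*(p + 1)*(p^3 - 11*p^2 + 38*p - 40) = p*(p - 2)*(p + 1)*(p^2 - 9*p + 20) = p*(p - 5)*(p - 2)*(p + 1)*(p - 4)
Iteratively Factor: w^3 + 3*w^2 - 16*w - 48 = (w + 3)*(w^2 - 16) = (w + 3)*(w + 4)*(w - 4)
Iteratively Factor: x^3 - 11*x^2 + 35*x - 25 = (x - 5)*(x^2 - 6*x + 5) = (x - 5)^2*(x - 1)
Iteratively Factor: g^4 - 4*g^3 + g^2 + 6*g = (g + 1)*(g^3 - 5*g^2 + 6*g) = g*(g + 1)*(g^2 - 5*g + 6) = g*(g - 3)*(g + 1)*(g - 2)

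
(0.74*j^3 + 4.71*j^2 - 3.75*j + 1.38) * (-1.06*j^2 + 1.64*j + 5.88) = -0.7844*j^5 - 3.779*j^4 + 16.0506*j^3 + 20.082*j^2 - 19.7868*j + 8.1144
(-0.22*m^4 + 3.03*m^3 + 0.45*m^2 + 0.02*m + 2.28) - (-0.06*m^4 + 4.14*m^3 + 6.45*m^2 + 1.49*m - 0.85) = -0.16*m^4 - 1.11*m^3 - 6.0*m^2 - 1.47*m + 3.13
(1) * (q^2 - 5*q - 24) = q^2 - 5*q - 24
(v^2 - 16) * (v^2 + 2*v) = v^4 + 2*v^3 - 16*v^2 - 32*v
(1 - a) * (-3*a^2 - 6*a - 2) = 3*a^3 + 3*a^2 - 4*a - 2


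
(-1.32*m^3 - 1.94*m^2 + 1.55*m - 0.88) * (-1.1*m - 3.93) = 1.452*m^4 + 7.3216*m^3 + 5.9192*m^2 - 5.1235*m + 3.4584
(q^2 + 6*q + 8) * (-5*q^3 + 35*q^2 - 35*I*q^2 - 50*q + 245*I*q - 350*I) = -5*q^5 + 5*q^4 - 35*I*q^4 + 120*q^3 + 35*I*q^3 - 20*q^2 + 840*I*q^2 - 400*q - 140*I*q - 2800*I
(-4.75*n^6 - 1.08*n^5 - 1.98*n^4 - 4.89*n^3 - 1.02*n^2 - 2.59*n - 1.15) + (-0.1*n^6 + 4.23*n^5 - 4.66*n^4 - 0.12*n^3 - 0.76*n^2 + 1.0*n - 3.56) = -4.85*n^6 + 3.15*n^5 - 6.64*n^4 - 5.01*n^3 - 1.78*n^2 - 1.59*n - 4.71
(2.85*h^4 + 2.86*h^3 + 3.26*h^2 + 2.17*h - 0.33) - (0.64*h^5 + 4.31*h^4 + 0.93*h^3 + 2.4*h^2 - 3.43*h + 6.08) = -0.64*h^5 - 1.46*h^4 + 1.93*h^3 + 0.86*h^2 + 5.6*h - 6.41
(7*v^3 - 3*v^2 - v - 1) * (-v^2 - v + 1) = -7*v^5 - 4*v^4 + 11*v^3 - v^2 - 1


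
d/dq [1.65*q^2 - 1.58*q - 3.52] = 3.3*q - 1.58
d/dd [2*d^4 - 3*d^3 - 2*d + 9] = 8*d^3 - 9*d^2 - 2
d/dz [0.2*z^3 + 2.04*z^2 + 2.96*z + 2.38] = 0.6*z^2 + 4.08*z + 2.96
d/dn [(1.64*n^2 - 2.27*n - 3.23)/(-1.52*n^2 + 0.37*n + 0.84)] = (-2.8436*n^2 - 7.064*n - 0.7117)/(2.3104*n^4 - 1.1248*n^3 - 2.4167*n^2 + 0.6216*n + 0.7056)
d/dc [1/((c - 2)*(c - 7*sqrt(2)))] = ((2 - c)*(c - 7*sqrt(2))^2 + (-c + 7*sqrt(2))*(c - 2)^2)/((c - 2)^3*(c - 7*sqrt(2))^3)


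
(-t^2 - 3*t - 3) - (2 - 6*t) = -t^2 + 3*t - 5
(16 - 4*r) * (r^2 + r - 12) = -4*r^3 + 12*r^2 + 64*r - 192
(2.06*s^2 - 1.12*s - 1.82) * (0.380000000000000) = 0.7828*s^2 - 0.4256*s - 0.6916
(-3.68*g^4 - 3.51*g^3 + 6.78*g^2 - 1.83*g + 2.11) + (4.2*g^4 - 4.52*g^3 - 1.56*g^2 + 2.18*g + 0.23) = 0.52*g^4 - 8.03*g^3 + 5.22*g^2 + 0.35*g + 2.34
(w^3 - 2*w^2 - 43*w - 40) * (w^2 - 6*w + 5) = w^5 - 8*w^4 - 26*w^3 + 208*w^2 + 25*w - 200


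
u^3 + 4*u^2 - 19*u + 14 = (u - 2)*(u - 1)*(u + 7)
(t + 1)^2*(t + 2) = t^3 + 4*t^2 + 5*t + 2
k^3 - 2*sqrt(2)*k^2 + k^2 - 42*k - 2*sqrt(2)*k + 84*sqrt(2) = (k - 6)*(k + 7)*(k - 2*sqrt(2))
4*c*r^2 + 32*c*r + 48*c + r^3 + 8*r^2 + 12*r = (4*c + r)*(r + 2)*(r + 6)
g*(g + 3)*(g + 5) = g^3 + 8*g^2 + 15*g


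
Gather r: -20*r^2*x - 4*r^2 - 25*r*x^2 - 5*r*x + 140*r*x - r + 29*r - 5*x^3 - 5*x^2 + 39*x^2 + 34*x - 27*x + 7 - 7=r^2*(-20*x - 4) + r*(-25*x^2 + 135*x + 28) - 5*x^3 + 34*x^2 + 7*x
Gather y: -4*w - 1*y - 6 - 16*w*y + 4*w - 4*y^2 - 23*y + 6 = -4*y^2 + y*(-16*w - 24)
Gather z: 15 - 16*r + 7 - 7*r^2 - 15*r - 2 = -7*r^2 - 31*r + 20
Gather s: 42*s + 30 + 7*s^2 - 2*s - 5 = 7*s^2 + 40*s + 25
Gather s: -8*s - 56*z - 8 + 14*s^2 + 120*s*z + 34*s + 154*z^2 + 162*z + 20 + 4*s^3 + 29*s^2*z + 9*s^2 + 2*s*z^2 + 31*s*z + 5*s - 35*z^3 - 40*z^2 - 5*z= 4*s^3 + s^2*(29*z + 23) + s*(2*z^2 + 151*z + 31) - 35*z^3 + 114*z^2 + 101*z + 12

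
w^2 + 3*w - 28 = (w - 4)*(w + 7)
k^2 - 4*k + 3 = (k - 3)*(k - 1)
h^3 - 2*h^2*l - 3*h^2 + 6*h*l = h*(h - 3)*(h - 2*l)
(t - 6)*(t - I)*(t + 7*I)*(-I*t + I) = -I*t^4 + 6*t^3 + 7*I*t^3 - 42*t^2 - 13*I*t^2 + 36*t + 49*I*t - 42*I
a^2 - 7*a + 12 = (a - 4)*(a - 3)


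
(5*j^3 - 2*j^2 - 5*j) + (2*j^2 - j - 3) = 5*j^3 - 6*j - 3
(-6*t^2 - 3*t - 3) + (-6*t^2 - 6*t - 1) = -12*t^2 - 9*t - 4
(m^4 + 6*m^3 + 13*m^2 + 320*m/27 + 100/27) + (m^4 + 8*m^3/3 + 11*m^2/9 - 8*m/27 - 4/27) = 2*m^4 + 26*m^3/3 + 128*m^2/9 + 104*m/9 + 32/9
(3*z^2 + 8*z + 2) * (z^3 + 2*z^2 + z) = 3*z^5 + 14*z^4 + 21*z^3 + 12*z^2 + 2*z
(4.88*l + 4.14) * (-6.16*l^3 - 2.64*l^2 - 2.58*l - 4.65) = -30.0608*l^4 - 38.3856*l^3 - 23.52*l^2 - 33.3732*l - 19.251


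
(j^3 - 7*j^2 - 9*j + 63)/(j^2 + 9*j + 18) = (j^2 - 10*j + 21)/(j + 6)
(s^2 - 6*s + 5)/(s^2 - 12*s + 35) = (s - 1)/(s - 7)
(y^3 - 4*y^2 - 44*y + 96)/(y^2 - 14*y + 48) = (y^2 + 4*y - 12)/(y - 6)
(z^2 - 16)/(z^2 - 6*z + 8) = (z + 4)/(z - 2)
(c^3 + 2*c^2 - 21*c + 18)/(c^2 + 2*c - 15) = (c^2 + 5*c - 6)/(c + 5)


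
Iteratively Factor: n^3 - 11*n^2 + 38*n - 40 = (n - 5)*(n^2 - 6*n + 8) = (n - 5)*(n - 2)*(n - 4)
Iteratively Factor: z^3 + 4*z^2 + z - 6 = (z + 2)*(z^2 + 2*z - 3) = (z + 2)*(z + 3)*(z - 1)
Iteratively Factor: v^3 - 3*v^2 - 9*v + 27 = (v - 3)*(v^2 - 9) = (v - 3)^2*(v + 3)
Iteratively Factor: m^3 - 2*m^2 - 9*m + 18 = (m - 3)*(m^2 + m - 6) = (m - 3)*(m + 3)*(m - 2)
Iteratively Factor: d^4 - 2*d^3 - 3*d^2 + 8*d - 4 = (d - 2)*(d^3 - 3*d + 2) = (d - 2)*(d - 1)*(d^2 + d - 2) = (d - 2)*(d - 1)^2*(d + 2)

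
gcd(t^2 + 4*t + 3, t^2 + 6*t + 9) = t + 3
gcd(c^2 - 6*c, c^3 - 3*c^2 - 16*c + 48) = 1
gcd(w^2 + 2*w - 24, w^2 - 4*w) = w - 4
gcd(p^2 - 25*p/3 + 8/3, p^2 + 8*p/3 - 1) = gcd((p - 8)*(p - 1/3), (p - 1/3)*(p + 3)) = p - 1/3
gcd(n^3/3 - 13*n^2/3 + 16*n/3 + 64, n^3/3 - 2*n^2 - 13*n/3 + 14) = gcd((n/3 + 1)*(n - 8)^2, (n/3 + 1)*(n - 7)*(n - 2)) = n + 3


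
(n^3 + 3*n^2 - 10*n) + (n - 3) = n^3 + 3*n^2 - 9*n - 3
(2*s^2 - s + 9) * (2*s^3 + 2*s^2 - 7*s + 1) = 4*s^5 + 2*s^4 + 2*s^3 + 27*s^2 - 64*s + 9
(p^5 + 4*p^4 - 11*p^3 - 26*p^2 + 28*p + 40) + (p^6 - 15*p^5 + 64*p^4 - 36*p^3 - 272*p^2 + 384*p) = p^6 - 14*p^5 + 68*p^4 - 47*p^3 - 298*p^2 + 412*p + 40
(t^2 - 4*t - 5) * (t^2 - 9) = t^4 - 4*t^3 - 14*t^2 + 36*t + 45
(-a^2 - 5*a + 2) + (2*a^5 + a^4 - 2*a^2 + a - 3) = 2*a^5 + a^4 - 3*a^2 - 4*a - 1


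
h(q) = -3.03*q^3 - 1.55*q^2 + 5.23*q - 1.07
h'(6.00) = -340.61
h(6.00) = -679.97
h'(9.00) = -758.96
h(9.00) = -2288.42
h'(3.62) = -125.11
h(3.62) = -146.19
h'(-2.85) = -59.77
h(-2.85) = 41.58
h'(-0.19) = 5.49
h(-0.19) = -2.10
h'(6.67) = -419.85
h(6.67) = -934.27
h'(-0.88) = 0.92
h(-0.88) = -4.81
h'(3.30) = -103.99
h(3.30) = -109.58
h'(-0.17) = 5.49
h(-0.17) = -1.99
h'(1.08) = -8.72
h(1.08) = -1.05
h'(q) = -9.09*q^2 - 3.1*q + 5.23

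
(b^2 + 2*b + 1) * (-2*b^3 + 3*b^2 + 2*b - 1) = -2*b^5 - b^4 + 6*b^3 + 6*b^2 - 1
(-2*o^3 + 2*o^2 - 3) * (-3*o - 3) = 6*o^4 - 6*o^2 + 9*o + 9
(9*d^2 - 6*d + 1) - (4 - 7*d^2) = 16*d^2 - 6*d - 3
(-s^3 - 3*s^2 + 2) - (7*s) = -s^3 - 3*s^2 - 7*s + 2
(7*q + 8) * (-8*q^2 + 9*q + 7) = -56*q^3 - q^2 + 121*q + 56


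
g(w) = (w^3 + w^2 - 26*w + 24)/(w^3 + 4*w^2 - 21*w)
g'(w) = (-3*w^2 - 8*w + 21)*(w^3 + w^2 - 26*w + 24)/(w^3 + 4*w^2 - 21*w)^2 + (3*w^2 + 2*w - 26)/(w^3 + 4*w^2 - 21*w)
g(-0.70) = 2.60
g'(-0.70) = 2.41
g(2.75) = 2.86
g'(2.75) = 9.76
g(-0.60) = 2.88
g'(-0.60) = 3.25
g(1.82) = 0.74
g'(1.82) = 0.79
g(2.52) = 1.66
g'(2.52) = 2.80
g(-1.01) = 2.07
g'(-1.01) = 1.19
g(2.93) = 9.05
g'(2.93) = 122.59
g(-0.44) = 3.58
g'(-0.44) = 5.98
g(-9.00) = 1.81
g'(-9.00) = 0.33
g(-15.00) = 1.27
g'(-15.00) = 0.03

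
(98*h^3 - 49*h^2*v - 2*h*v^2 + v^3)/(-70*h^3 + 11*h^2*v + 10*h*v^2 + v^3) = (-7*h + v)/(5*h + v)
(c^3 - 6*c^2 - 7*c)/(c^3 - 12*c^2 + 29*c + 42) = c/(c - 6)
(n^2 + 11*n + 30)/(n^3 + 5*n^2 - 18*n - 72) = (n + 5)/(n^2 - n - 12)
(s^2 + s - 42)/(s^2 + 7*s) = (s - 6)/s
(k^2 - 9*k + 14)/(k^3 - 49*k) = (k - 2)/(k*(k + 7))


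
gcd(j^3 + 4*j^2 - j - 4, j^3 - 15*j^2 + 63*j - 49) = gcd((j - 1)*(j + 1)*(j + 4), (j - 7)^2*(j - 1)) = j - 1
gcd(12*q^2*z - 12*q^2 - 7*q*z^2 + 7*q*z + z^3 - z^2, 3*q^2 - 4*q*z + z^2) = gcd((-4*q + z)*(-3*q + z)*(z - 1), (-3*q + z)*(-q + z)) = -3*q + z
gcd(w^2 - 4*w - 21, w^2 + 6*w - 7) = 1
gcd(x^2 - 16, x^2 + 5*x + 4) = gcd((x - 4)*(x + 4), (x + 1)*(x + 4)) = x + 4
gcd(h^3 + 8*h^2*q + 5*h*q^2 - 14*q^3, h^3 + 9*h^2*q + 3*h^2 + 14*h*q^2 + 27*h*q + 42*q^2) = h^2 + 9*h*q + 14*q^2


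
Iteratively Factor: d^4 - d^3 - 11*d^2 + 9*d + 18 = (d + 1)*(d^3 - 2*d^2 - 9*d + 18) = (d - 2)*(d + 1)*(d^2 - 9) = (d - 2)*(d + 1)*(d + 3)*(d - 3)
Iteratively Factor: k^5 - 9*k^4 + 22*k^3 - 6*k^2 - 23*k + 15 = (k + 1)*(k^4 - 10*k^3 + 32*k^2 - 38*k + 15) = (k - 5)*(k + 1)*(k^3 - 5*k^2 + 7*k - 3) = (k - 5)*(k - 3)*(k + 1)*(k^2 - 2*k + 1) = (k - 5)*(k - 3)*(k - 1)*(k + 1)*(k - 1)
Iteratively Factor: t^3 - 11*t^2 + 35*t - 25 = (t - 5)*(t^2 - 6*t + 5) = (t - 5)^2*(t - 1)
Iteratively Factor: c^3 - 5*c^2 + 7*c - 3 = (c - 3)*(c^2 - 2*c + 1) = (c - 3)*(c - 1)*(c - 1)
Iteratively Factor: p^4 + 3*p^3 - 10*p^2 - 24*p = (p + 4)*(p^3 - p^2 - 6*p) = p*(p + 4)*(p^2 - p - 6) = p*(p + 2)*(p + 4)*(p - 3)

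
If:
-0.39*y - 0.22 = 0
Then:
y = -0.56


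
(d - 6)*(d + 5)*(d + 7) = d^3 + 6*d^2 - 37*d - 210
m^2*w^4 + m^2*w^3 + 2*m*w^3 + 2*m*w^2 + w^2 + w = w*(w + 1)*(m*w + 1)^2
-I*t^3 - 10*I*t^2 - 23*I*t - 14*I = (t + 2)*(t + 7)*(-I*t - I)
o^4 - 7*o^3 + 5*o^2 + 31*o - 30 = (o - 5)*(o - 3)*(o - 1)*(o + 2)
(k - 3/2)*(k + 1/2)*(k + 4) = k^3 + 3*k^2 - 19*k/4 - 3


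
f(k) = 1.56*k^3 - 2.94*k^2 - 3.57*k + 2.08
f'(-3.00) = 56.19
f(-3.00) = -55.79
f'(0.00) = -3.57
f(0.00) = 2.08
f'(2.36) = 8.62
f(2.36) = -2.21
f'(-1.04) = 7.61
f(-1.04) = 0.86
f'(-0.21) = -2.13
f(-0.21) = 2.69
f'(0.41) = -5.19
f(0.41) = 0.23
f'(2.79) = 16.45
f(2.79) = 3.11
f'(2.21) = 6.29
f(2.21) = -3.33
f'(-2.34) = 35.82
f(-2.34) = -25.65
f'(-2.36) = 36.37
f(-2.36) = -26.37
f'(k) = 4.68*k^2 - 5.88*k - 3.57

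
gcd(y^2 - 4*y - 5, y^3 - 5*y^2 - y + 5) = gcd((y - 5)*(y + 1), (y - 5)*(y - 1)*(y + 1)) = y^2 - 4*y - 5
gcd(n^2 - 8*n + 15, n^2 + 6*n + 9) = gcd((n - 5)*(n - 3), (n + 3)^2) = 1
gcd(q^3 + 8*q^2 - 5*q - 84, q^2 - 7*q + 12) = q - 3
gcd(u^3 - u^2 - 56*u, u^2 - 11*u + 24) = u - 8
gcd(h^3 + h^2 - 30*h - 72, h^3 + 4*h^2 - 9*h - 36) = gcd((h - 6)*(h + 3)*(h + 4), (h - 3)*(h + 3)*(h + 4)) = h^2 + 7*h + 12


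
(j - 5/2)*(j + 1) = j^2 - 3*j/2 - 5/2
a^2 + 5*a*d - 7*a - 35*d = (a - 7)*(a + 5*d)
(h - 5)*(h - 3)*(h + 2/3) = h^3 - 22*h^2/3 + 29*h/3 + 10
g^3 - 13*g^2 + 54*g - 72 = (g - 6)*(g - 4)*(g - 3)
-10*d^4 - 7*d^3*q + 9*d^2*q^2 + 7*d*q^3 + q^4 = (-d + q)*(d + q)*(2*d + q)*(5*d + q)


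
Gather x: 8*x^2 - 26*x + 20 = 8*x^2 - 26*x + 20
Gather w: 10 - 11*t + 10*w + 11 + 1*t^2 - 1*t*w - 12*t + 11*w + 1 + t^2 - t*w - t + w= 2*t^2 - 24*t + w*(22 - 2*t) + 22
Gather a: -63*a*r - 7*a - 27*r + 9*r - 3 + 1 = a*(-63*r - 7) - 18*r - 2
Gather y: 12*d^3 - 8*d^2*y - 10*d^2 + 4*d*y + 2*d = 12*d^3 - 10*d^2 + 2*d + y*(-8*d^2 + 4*d)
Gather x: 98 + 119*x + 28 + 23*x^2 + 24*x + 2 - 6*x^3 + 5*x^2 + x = -6*x^3 + 28*x^2 + 144*x + 128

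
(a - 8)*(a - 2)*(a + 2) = a^3 - 8*a^2 - 4*a + 32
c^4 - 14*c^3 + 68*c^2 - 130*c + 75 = (c - 5)^2*(c - 3)*(c - 1)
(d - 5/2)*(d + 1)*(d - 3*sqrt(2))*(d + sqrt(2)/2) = d^4 - 5*sqrt(2)*d^3/2 - 3*d^3/2 - 11*d^2/2 + 15*sqrt(2)*d^2/4 + 9*d/2 + 25*sqrt(2)*d/4 + 15/2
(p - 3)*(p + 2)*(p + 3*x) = p^3 + 3*p^2*x - p^2 - 3*p*x - 6*p - 18*x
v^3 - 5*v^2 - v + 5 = (v - 5)*(v - 1)*(v + 1)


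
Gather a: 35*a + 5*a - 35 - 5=40*a - 40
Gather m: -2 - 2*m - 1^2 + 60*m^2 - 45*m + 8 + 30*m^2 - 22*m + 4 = 90*m^2 - 69*m + 9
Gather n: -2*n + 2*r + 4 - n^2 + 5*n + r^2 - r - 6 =-n^2 + 3*n + r^2 + r - 2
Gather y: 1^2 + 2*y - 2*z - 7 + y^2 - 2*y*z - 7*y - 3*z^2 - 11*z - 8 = y^2 + y*(-2*z - 5) - 3*z^2 - 13*z - 14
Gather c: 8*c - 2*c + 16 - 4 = 6*c + 12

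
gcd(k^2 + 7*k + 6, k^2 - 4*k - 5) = k + 1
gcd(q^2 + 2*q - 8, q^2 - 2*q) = q - 2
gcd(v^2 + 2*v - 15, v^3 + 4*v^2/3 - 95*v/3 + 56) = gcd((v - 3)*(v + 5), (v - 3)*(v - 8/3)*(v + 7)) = v - 3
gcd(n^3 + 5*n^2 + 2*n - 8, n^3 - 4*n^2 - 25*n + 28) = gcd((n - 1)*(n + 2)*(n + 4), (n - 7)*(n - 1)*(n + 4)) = n^2 + 3*n - 4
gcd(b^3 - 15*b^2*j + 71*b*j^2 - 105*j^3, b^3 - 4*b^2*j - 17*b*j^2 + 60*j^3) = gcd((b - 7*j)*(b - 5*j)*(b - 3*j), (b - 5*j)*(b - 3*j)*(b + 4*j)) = b^2 - 8*b*j + 15*j^2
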